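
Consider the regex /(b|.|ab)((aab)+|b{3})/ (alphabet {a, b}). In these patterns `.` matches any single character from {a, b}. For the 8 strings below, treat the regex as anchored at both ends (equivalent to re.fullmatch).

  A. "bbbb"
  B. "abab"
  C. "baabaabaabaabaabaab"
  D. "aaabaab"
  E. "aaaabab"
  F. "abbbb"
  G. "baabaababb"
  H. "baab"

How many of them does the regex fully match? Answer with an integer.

A → match
B → no match
C → match
D → match
E → no match
F → match
G → no match
H → match
Total matched: 5

5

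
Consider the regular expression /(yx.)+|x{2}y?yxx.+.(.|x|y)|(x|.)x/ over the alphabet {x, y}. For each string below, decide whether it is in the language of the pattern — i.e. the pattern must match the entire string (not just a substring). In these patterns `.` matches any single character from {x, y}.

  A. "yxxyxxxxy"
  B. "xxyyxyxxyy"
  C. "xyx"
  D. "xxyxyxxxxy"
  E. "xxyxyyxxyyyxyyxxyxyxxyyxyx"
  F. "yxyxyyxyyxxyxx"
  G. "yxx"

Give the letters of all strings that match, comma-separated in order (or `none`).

G

A → no match
B → no match
C → no match
D → no match
E → no match
F → no match
G → match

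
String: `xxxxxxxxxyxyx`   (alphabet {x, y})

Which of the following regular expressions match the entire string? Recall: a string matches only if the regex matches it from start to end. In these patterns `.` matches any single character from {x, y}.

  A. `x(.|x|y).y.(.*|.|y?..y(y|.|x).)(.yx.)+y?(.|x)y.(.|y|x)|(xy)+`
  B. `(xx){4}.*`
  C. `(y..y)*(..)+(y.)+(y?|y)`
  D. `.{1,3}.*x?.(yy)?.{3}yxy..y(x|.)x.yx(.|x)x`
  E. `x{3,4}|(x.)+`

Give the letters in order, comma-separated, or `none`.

A → no match
B → match
C → no match
D → no match
E → no match

B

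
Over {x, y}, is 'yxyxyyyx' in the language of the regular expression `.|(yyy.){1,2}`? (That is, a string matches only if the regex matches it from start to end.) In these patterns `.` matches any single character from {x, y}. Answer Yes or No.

No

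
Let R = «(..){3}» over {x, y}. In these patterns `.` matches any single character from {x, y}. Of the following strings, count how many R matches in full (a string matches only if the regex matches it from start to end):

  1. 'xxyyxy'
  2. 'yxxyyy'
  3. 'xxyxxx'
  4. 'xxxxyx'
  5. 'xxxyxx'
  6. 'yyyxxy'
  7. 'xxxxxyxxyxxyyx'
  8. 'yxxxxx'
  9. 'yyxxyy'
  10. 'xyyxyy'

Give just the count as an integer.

9

1 → match
2 → match
3 → match
4 → match
5 → match
6 → match
7 → no match
8 → match
9 → match
10 → match
Total matched: 9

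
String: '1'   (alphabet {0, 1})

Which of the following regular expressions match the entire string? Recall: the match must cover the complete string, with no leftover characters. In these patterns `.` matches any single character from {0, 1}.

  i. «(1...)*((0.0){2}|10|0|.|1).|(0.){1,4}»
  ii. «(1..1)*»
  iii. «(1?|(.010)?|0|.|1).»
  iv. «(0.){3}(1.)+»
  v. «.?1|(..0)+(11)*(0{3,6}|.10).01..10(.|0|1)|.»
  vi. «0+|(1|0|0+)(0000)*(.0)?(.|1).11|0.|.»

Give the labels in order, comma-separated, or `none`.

i → no match
ii → no match
iii → match
iv → no match — must start with '0'
v → match
vi → match

iii, v, vi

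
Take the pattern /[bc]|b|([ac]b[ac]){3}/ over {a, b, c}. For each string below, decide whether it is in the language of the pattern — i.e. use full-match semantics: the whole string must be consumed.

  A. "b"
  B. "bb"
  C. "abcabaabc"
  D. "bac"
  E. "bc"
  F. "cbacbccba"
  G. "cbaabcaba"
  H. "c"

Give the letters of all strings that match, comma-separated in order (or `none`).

A, C, F, G, H

A → match
B → no match
C → match
D → no match
E → no match
F → match
G → match
H → match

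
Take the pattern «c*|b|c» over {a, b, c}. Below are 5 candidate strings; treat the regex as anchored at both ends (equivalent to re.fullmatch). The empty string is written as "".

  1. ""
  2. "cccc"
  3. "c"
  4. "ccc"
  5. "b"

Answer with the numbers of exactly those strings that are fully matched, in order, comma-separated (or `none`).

1, 2, 3, 4, 5

1 → match
2 → match
3 → match
4 → match
5 → match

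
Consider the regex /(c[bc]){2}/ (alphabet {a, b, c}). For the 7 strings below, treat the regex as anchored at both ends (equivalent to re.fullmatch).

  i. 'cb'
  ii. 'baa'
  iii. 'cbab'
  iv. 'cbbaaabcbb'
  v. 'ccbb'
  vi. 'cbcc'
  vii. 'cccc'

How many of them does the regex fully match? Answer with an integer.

i → no match
ii → no match — must start with 'c'
iii → no match
iv → no match
v → no match
vi → match
vii → match
Total matched: 2

2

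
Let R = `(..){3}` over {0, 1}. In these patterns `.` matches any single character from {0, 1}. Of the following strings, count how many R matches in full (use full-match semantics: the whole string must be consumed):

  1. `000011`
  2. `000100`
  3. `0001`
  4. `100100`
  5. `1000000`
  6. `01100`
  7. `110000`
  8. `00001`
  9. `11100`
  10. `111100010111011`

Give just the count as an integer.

4

1. `000011` → match
2. `000100` → match
3. `0001` → no match
4. `100100` → match
5. `1000000` → no match
6. `01100` → no match
7. `110000` → match
8. `00001` → no match
9. `11100` → no match
10 → no match
Total matched: 4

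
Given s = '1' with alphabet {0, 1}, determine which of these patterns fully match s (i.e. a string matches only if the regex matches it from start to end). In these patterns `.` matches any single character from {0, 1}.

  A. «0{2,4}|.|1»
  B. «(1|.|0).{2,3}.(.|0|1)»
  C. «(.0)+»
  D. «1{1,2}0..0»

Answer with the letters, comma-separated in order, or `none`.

A → match
B → no match
C → no match — must end with '0'
D → no match — must end with '0'

A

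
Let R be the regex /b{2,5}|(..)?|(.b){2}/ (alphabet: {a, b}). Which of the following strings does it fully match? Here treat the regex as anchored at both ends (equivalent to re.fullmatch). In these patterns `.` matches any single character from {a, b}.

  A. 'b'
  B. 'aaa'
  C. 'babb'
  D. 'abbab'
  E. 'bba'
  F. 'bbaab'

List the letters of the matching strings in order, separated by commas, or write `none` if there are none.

none

A → no match
B → no match
C → no match
D → no match
E → no match
F → no match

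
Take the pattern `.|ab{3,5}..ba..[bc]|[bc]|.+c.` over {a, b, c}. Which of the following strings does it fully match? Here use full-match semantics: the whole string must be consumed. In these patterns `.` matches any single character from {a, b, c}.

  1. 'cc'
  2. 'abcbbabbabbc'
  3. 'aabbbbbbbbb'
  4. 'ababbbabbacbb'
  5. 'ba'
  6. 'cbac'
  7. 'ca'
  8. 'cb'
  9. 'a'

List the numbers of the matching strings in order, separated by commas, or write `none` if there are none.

9

1 → no match
2 → no match
3 → no match
4 → no match
5 → no match
6 → no match
7 → no match
8 → no match
9 → match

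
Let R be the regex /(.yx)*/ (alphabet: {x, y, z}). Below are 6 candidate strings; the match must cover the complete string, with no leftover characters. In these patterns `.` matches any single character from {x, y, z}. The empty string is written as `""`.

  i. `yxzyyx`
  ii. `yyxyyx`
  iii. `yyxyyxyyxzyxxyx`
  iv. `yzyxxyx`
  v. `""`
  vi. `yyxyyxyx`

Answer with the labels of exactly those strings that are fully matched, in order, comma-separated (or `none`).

i → no match
ii → match
iii → match
iv → no match
v → match
vi → no match

ii, iii, v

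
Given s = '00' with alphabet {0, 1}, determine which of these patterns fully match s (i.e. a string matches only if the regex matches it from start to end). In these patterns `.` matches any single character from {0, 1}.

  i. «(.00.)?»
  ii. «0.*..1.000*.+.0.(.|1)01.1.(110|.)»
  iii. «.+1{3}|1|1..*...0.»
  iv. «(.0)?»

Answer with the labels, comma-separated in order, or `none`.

iv

i → no match
ii → no match
iii → no match
iv → match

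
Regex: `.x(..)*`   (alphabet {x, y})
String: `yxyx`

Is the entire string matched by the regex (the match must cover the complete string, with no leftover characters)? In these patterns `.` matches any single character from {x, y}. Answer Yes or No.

Yes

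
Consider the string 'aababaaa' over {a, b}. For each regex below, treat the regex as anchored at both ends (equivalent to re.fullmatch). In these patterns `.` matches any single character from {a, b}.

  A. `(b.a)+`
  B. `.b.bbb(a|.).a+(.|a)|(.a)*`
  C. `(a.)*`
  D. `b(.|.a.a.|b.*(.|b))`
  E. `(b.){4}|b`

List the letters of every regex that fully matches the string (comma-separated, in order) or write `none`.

A → no match — must start with 'b'
B → match
C → no match
D → no match — must start with 'b'
E → no match — must start with 'b'

B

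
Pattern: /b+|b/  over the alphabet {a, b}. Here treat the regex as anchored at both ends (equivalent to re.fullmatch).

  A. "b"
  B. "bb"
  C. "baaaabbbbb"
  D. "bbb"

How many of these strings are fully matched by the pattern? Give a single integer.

3

A → match
B → match
C → no match
D → match
Total matched: 3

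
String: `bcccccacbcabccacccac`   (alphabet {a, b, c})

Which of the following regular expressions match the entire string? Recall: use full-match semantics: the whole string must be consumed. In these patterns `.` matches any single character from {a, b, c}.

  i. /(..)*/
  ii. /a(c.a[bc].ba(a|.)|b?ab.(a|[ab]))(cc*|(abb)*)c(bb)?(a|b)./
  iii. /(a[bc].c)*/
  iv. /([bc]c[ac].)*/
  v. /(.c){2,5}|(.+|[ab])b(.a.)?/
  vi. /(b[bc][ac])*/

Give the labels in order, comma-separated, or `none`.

i, iv

i → match
ii → no match — must start with `a`
iii → no match
iv → match
v → no match
vi → no match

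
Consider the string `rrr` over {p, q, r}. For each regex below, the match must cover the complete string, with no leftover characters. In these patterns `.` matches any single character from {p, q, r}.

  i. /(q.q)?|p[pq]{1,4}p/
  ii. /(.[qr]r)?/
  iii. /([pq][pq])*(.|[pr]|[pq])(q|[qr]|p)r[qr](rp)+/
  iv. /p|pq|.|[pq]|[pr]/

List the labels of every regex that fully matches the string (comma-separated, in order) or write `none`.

i → no match
ii → match
iii → no match — must end with `rp`
iv → no match

ii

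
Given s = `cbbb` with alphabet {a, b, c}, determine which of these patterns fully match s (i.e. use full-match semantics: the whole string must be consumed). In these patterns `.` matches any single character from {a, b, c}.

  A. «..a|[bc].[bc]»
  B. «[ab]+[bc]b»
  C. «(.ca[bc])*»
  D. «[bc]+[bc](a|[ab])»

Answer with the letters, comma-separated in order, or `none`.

D

A → no match
B → no match
C → no match
D → match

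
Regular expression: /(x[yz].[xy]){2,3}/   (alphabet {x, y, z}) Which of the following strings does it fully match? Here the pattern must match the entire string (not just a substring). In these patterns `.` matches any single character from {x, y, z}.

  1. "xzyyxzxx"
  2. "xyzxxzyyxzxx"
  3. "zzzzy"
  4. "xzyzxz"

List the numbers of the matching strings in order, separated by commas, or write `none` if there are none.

1 → match
2 → match
3 → no match — must start with "x"
4 → no match

1, 2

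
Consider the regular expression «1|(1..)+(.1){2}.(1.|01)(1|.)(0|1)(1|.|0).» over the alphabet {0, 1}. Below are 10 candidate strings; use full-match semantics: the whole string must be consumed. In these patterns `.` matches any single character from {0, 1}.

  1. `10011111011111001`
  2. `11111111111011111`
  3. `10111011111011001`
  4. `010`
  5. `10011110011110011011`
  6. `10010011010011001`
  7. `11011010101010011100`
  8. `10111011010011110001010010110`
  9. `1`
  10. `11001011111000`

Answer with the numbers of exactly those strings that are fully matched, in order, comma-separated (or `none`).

1, 2, 3, 5, 6, 7, 8, 9, 10

1 → match
2 → match
3 → match
4. `010` → no match — must start with `1`
5 → match
6 → match
7 → match
8 → match
9. `1` → match
10 → match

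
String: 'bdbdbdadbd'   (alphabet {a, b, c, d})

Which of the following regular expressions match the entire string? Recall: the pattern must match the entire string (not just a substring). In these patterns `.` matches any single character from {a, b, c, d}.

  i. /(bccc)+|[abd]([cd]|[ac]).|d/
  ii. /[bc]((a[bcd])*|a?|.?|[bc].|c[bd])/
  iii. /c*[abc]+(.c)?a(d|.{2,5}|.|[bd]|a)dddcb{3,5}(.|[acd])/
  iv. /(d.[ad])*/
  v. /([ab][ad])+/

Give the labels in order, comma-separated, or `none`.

v

i → no match
ii → no match
iii → no match
iv → no match
v → match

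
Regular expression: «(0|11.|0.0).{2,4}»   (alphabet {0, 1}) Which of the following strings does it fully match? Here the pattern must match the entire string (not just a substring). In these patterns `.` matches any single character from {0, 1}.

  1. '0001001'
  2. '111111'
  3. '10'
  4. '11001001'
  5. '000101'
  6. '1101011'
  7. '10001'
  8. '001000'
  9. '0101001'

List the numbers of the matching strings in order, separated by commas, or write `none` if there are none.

1 → match
2 → match
3 → no match
4 → no match
5 → match
6 → match
7 → no match
8 → no match
9 → match

1, 2, 5, 6, 9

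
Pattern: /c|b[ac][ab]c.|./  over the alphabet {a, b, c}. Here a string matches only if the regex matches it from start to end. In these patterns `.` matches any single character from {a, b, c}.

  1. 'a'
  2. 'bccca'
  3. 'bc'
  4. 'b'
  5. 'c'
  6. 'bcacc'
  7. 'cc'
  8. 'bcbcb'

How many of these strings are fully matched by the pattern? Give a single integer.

5

1 → match
2 → no match
3 → no match
4 → match
5 → match
6 → match
7 → no match
8 → match
Total matched: 5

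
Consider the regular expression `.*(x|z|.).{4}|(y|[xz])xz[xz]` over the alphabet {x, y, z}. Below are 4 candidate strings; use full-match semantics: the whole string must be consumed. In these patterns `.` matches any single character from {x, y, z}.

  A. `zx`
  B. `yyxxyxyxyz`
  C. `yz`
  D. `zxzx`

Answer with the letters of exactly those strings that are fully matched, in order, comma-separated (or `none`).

B, D

A → no match
B → match
C → no match
D → match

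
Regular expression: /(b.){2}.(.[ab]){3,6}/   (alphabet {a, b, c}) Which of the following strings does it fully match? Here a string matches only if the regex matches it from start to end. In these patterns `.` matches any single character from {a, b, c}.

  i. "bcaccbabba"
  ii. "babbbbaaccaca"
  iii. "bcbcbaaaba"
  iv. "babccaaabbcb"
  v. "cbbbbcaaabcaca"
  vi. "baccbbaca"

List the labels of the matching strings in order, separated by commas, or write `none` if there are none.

none

i → no match
ii → no match
iii → no match
iv → no match
v → no match — must start with "b"
vi → no match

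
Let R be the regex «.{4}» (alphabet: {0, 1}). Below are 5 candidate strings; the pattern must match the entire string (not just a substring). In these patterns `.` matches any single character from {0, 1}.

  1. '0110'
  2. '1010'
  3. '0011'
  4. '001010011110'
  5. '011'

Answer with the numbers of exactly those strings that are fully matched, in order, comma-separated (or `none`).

1 → match
2 → match
3 → match
4 → no match
5 → no match

1, 2, 3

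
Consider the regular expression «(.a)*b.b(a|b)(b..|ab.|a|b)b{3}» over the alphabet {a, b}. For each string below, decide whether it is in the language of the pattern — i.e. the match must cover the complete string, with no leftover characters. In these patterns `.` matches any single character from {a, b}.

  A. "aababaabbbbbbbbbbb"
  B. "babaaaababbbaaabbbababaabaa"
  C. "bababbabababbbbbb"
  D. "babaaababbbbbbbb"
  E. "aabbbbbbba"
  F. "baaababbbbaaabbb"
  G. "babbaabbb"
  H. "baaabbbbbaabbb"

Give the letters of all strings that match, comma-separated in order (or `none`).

A → no match
B → no match — must end with "b"
C → no match
D → match
E → no match — must end with "b"
F → no match
G → no match
H → match

D, H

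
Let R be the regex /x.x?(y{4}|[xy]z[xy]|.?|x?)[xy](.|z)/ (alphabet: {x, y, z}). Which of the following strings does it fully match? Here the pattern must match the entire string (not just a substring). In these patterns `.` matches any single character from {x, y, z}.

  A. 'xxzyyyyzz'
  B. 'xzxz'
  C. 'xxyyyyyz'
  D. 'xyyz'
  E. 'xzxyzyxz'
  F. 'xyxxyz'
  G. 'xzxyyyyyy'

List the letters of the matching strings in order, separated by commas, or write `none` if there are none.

A. 'xxzyyyyzz' → no match
B. 'xzxz' → match
C. 'xxyyyyyz' → match
D. 'xyyz' → match
E. 'xzxyzyxz' → match
F. 'xyxxyz' → match
G. 'xzxyyyyyy' → match

B, C, D, E, F, G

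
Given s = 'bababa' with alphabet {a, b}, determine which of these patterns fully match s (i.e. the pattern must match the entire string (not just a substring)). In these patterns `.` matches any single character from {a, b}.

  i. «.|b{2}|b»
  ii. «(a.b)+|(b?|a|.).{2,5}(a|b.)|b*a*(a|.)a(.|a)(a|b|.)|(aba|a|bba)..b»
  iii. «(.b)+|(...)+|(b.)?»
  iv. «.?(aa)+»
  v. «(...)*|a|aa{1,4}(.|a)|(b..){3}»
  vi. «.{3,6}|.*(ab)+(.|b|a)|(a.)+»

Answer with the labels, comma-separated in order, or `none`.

i → no match
ii → match
iii → match
iv → no match — must end with 'aa'
v → match
vi → match

ii, iii, v, vi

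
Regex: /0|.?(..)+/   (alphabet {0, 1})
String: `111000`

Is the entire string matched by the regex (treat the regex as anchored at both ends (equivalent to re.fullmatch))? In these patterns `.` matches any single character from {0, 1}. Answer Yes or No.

Yes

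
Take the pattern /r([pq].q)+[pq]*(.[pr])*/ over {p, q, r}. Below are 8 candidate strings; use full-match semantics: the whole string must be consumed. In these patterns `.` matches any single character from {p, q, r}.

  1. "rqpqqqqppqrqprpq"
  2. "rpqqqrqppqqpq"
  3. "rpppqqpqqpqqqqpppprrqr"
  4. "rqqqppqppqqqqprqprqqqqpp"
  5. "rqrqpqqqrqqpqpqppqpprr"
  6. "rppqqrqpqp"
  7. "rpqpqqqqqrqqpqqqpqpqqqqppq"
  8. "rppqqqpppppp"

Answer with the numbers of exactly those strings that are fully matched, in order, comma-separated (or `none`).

2, 4, 5, 6, 8

1 → no match
2 → match
3 → no match
4 → match
5 → match
6 → match
7 → no match
8 → match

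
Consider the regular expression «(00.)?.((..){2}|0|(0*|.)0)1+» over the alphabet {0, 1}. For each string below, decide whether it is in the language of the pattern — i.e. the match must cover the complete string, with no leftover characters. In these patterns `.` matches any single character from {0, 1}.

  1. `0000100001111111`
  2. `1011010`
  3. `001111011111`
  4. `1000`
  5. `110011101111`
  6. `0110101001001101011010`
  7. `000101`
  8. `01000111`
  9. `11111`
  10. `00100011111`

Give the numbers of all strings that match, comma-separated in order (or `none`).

3, 7, 8, 10

1 → no match
2 → no match — must end with `1`
3 → match
4 → no match — must end with `1`
5 → no match
6 → no match — must end with `1`
7 → match
8 → match
9 → no match
10 → match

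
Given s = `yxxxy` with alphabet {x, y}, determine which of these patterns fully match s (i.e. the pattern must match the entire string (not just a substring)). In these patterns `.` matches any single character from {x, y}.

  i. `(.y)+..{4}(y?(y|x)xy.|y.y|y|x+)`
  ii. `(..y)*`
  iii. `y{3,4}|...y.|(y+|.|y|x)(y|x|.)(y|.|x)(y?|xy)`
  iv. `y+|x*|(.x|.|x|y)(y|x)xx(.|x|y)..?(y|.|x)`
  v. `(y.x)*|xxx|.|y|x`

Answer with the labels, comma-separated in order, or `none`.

i → no match
ii → no match
iii → match
iv → no match
v → no match

iii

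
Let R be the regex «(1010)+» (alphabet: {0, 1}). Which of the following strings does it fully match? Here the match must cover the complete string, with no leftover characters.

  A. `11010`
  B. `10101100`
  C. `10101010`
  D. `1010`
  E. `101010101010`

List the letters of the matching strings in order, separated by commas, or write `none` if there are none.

A. `11010` → no match — must start with `1010`
B. `10101100` → no match — must end with `1010`
C. `10101010` → match
D. `1010` → match
E. `101010101010` → match

C, D, E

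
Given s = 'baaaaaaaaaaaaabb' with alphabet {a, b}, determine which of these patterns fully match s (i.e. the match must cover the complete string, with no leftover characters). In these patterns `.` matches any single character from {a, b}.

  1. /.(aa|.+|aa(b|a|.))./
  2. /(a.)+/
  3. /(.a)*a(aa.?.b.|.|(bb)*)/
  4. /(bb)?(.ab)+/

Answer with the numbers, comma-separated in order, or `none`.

1, 3

1 → match
2 → no match — must start with 'a'
3 → match
4 → no match — must end with 'ab'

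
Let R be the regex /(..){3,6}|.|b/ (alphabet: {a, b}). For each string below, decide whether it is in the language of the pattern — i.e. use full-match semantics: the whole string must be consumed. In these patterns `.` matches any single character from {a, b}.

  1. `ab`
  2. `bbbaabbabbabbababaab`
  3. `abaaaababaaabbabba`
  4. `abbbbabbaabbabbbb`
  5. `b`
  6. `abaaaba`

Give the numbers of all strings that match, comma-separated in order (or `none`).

1 → no match
2 → no match
3 → no match
4 → no match
5 → match
6 → no match

5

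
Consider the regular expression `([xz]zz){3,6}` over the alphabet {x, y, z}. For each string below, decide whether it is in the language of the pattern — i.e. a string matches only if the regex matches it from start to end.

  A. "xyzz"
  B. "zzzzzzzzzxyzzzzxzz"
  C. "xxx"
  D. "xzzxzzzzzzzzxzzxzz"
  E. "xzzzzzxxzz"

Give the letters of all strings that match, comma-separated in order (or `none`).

A. "xyzz" → no match
B → no match
C. "xxx" → no match — must end with "zz"
D → match
E. "xzzzzzxxzz" → no match

D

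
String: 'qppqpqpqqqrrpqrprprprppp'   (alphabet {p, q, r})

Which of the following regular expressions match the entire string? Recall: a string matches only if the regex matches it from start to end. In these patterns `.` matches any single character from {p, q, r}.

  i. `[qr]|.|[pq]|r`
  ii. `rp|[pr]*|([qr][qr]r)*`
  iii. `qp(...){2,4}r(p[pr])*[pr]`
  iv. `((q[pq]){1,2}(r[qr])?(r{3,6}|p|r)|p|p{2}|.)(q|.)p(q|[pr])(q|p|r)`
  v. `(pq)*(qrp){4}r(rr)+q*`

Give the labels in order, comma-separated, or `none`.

iii

i → no match
ii → no match
iii → match
iv → no match
v → no match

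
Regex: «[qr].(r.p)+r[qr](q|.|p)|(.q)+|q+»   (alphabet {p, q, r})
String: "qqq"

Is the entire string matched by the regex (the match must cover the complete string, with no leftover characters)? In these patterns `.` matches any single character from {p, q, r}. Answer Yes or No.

Yes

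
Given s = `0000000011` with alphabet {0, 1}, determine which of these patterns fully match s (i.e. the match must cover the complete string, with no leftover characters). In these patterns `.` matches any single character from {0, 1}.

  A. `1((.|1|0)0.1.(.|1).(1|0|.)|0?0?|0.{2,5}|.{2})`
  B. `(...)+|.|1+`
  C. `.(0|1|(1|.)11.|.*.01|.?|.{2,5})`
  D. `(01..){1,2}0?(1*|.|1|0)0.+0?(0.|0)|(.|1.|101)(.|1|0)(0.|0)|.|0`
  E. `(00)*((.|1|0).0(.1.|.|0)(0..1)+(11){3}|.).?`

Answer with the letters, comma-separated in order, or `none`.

A → no match — must start with `1`
B → no match
C → no match
D → no match
E → match

E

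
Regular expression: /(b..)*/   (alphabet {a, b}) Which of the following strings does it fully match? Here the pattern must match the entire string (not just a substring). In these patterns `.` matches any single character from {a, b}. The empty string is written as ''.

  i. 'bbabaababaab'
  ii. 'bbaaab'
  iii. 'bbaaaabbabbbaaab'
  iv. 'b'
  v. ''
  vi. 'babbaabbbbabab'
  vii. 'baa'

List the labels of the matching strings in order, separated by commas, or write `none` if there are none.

v, vii

i → no match
ii → no match
iii → no match
iv → no match
v → match
vi → no match
vii → match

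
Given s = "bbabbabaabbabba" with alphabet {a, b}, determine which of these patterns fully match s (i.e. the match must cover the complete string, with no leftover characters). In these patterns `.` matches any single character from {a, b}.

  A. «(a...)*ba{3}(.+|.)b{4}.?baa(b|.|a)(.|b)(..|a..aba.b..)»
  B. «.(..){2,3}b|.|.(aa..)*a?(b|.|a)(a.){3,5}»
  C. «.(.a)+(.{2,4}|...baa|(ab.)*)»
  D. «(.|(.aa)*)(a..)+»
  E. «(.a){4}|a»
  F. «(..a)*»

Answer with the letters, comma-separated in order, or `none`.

A → no match
B → no match
C → no match
D → no match
E → no match
F → match

F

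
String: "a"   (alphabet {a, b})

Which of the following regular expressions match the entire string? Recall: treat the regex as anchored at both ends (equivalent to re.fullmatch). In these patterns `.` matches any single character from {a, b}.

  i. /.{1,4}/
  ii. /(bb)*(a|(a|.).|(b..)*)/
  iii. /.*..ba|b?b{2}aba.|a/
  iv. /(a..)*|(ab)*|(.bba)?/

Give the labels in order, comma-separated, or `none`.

i → match
ii → match
iii → match
iv → no match

i, ii, iii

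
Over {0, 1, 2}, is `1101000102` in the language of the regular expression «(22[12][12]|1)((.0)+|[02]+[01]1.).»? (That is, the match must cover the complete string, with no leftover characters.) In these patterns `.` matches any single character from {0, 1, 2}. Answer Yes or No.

Yes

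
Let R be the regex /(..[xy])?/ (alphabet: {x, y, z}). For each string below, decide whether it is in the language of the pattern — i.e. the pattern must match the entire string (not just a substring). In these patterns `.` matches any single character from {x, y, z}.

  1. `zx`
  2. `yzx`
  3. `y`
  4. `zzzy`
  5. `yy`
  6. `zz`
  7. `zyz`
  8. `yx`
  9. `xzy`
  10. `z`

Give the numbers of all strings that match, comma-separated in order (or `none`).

1 → no match
2 → match
3 → no match
4 → no match
5 → no match
6 → no match
7 → no match
8 → no match
9 → match
10 → no match

2, 9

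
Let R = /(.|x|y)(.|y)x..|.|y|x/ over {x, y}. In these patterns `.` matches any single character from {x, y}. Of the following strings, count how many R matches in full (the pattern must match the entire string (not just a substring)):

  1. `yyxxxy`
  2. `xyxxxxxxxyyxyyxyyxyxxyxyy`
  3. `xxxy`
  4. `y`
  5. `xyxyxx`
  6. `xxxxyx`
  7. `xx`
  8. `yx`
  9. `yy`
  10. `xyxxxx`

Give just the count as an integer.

1

1 → no match
2 → no match
3 → no match
4 → match
5 → no match
6 → no match
7 → no match
8 → no match
9 → no match
10 → no match
Total matched: 1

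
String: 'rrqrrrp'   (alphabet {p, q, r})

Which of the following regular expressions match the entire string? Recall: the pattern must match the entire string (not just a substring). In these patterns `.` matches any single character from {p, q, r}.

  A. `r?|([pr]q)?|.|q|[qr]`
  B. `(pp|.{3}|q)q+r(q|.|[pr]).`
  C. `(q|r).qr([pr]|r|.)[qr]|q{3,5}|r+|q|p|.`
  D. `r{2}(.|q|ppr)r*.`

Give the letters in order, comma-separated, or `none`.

A → no match
B → no match
C → no match
D → match

D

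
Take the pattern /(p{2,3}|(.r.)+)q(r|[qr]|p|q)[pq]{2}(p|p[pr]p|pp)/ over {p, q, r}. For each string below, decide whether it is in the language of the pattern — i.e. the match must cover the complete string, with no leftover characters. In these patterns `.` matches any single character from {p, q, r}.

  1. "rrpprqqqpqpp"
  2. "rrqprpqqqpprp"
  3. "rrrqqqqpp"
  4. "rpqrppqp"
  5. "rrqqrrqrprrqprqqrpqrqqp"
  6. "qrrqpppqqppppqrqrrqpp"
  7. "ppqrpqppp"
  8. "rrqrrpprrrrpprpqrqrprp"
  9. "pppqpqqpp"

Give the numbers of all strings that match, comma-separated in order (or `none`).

1, 2, 3, 5, 7, 9

1. "rrpprqqqpqpp" → match
2 → match
3. "rrrqqqqpp" → match
4. "rpqrppqp" → no match
5 → match
6 → no match
7. "ppqrpqppp" → match
8 → no match
9. "pppqpqqpp" → match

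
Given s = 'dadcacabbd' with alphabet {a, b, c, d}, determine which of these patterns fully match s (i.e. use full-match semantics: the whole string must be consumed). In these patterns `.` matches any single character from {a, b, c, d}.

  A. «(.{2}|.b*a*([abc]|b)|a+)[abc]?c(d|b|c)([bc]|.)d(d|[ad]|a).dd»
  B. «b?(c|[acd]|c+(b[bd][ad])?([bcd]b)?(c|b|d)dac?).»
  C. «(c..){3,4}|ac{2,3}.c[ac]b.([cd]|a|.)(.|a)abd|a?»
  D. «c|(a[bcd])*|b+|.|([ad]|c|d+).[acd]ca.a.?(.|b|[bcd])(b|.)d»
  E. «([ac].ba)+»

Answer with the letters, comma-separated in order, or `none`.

D

A → no match — must end with 'dd'
B → no match
C → no match
D → match
E → no match — must end with 'ba'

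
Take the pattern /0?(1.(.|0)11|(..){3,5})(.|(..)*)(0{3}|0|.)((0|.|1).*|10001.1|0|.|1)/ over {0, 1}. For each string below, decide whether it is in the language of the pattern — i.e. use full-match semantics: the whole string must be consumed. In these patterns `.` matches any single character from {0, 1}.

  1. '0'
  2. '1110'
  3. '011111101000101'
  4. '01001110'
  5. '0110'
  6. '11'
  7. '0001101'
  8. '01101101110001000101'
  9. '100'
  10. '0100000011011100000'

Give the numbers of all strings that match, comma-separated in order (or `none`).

1 → no match
2 → no match
3 → match
4 → match
5 → no match
6 → no match
7 → no match
8 → match
9 → no match
10 → match

3, 4, 8, 10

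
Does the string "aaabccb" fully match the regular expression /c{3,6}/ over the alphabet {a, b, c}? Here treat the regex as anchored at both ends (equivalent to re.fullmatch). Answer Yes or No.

No

Every match must start with "c", but "aaabccb" does not.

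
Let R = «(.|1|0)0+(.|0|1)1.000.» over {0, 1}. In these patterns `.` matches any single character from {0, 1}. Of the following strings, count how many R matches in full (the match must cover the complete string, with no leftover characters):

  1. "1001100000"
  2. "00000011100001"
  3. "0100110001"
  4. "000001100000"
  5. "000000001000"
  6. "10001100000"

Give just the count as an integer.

3

1 → match
2 → no match
3 → no match
4 → match
5 → no match
6 → match
Total matched: 3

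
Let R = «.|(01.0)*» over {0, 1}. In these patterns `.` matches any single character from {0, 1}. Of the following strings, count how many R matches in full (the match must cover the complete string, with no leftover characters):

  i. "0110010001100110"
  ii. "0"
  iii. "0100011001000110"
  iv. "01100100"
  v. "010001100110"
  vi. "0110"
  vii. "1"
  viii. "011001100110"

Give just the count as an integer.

8

i → match
ii. "0" → match
iii → match
iv. "01100100" → match
v. "010001100110" → match
vi. "0110" → match
vii. "1" → match
viii. "011001100110" → match
Total matched: 8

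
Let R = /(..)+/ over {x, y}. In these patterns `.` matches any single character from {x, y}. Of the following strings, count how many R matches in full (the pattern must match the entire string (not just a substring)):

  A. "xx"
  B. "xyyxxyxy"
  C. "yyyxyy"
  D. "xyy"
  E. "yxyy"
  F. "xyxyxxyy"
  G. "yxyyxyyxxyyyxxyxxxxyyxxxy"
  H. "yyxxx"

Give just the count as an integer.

A → match
B → match
C → match
D → no match
E → match
F → match
G → no match
H → no match
Total matched: 5

5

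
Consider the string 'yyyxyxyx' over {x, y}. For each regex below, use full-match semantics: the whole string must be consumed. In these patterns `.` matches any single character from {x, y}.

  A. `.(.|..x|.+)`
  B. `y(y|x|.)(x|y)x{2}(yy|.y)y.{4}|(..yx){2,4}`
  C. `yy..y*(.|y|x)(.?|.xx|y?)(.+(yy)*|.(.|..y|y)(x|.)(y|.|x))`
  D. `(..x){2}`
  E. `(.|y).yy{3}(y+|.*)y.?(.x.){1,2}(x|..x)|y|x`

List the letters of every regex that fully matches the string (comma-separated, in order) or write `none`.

A → match
B → match
C → match
D → no match
E → no match

A, B, C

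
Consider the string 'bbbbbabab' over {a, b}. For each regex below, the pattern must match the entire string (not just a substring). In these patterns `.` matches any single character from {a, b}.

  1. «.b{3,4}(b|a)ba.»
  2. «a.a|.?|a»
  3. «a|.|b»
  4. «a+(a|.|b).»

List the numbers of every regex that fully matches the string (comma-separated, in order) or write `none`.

1 → match
2 → no match
3 → no match
4 → no match — must start with 'a'

1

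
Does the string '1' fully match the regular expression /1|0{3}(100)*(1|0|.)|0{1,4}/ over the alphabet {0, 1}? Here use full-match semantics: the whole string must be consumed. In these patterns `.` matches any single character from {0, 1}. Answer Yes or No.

Yes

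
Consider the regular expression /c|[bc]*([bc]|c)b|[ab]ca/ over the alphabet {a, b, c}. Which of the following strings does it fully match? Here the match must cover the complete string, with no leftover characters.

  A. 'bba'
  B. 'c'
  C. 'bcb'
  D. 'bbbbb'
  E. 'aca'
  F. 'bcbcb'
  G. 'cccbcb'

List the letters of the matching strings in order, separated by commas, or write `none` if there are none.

A → no match
B → match
C → match
D → match
E → match
F → match
G → match

B, C, D, E, F, G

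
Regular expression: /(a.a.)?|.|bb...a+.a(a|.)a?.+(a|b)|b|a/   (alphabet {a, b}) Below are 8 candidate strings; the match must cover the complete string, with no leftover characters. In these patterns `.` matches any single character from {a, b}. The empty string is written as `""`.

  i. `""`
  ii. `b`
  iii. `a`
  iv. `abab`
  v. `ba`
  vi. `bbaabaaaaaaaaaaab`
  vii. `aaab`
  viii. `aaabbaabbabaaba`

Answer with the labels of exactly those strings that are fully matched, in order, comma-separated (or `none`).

i, ii, iii, iv, vi, vii

i → match
ii → match
iii → match
iv → match
v → no match
vi → match
vii → match
viii → no match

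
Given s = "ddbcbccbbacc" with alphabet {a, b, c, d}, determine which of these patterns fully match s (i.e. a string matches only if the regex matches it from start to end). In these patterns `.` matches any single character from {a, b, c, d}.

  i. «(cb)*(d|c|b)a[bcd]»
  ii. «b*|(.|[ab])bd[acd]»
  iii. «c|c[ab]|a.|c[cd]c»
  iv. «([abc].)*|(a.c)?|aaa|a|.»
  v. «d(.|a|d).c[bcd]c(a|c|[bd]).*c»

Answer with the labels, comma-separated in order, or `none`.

i → no match
ii → no match
iii → no match
iv → no match
v → match

v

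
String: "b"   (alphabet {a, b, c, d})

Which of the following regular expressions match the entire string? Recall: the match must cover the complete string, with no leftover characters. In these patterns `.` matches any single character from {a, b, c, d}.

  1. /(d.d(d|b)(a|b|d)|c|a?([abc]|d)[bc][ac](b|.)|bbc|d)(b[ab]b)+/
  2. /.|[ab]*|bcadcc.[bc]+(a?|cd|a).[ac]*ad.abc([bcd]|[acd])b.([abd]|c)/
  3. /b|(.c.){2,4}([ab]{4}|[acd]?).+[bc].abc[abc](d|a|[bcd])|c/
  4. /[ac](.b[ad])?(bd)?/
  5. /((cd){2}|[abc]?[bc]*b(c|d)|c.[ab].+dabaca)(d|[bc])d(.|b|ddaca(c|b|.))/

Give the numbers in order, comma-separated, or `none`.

1 → no match
2 → match
3 → match
4 → no match
5 → no match

2, 3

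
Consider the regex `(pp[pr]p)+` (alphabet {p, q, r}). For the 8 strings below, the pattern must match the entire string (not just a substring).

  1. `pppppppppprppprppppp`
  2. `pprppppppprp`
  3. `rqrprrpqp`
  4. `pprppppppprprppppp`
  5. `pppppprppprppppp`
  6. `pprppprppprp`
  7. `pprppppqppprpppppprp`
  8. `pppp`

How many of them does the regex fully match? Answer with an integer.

1 → match
2. `pprppppppprp` → match
3. `rqrprrpqp` → no match — must start with `pp`
4 → no match
5 → match
6. `pprppprppprp` → match
7 → no match
8. `pppp` → match
Total matched: 5

5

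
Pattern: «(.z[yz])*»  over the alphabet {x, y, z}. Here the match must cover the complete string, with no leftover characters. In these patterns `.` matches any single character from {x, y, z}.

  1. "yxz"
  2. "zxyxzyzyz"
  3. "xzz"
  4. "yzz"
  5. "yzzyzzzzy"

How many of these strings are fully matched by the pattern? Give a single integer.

3

1 → no match
2 → no match
3 → match
4 → match
5 → match
Total matched: 3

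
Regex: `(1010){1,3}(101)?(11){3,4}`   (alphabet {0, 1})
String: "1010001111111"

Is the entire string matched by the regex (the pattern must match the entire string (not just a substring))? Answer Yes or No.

No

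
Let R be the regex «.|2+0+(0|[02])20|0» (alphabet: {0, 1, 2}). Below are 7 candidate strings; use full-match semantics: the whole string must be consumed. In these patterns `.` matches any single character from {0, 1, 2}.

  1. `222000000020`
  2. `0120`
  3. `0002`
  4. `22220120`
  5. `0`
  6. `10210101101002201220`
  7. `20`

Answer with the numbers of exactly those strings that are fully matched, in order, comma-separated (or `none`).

1, 5

1 → match
2 → no match
3 → no match
4 → no match
5 → match
6 → no match
7 → no match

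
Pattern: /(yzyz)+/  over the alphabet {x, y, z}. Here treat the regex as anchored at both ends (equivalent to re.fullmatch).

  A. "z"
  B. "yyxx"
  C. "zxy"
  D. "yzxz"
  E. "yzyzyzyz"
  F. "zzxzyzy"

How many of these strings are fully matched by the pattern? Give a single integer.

A → no match — must start with "yzyz"
B → no match — must start with "yzyz"
C → no match — must start with "yzyz"
D → no match — must start with "yzyz"
E → match
F → no match — must start with "yzyz"
Total matched: 1

1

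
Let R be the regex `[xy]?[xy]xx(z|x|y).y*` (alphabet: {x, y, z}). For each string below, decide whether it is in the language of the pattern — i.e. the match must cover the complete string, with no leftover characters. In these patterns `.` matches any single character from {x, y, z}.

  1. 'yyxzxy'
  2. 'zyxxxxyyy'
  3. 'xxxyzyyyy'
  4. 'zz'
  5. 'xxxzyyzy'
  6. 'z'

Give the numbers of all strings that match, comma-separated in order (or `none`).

3

1 → no match
2 → no match
3 → match
4 → no match
5 → no match
6 → no match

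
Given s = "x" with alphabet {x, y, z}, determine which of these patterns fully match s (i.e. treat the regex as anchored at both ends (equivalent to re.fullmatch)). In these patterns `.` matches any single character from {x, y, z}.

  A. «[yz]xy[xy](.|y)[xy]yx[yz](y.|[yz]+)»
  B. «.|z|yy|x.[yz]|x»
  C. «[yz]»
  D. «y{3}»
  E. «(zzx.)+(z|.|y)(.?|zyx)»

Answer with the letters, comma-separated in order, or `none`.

B

A → no match
B → match
C → no match
D → no match — must start with "y"
E → no match — must start with "zzx"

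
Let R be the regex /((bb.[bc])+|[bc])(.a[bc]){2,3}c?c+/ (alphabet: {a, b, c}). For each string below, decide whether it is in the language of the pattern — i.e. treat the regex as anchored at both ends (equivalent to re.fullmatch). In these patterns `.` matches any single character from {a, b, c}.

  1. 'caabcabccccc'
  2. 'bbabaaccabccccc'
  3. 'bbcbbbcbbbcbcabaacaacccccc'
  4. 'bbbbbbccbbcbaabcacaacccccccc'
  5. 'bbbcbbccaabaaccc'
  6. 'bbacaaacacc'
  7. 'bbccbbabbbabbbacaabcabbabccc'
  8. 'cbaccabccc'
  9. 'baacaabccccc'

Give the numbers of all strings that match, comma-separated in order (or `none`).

1 → match
2 → match
3 → match
4 → match
5 → match
6 → no match
7 → match
8 → match
9 → match

1, 2, 3, 4, 5, 7, 8, 9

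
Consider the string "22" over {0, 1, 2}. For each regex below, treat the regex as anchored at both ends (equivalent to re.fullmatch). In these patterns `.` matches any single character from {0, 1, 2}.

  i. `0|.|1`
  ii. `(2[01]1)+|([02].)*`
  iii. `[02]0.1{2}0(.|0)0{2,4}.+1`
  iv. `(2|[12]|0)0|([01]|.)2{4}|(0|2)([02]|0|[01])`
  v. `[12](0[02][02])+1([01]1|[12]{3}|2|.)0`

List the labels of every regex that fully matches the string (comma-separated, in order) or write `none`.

i → no match
ii → match
iii → no match — must end with "1"
iv → match
v → no match — must end with "0"

ii, iv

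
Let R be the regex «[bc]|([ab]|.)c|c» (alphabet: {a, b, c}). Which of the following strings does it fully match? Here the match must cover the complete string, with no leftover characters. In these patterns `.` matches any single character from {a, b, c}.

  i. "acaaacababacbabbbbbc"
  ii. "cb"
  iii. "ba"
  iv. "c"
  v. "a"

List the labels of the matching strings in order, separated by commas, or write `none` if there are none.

iv

i → no match
ii → no match
iii → no match
iv → match
v → no match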